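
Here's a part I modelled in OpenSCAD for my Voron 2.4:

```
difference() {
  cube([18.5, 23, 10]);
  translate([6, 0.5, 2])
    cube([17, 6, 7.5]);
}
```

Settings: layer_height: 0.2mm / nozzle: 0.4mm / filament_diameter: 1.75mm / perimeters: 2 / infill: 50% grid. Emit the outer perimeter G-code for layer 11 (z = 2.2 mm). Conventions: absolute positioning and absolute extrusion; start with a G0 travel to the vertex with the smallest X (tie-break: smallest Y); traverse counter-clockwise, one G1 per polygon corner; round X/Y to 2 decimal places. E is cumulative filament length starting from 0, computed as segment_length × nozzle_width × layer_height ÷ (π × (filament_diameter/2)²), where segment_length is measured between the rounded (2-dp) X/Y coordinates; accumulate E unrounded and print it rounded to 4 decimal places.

At z = 2.2 mm: the cube (footprint 18.5×23) is included at this height; the 17×6 cube at (6, 0.5) contributes its full rectangle; After the difference (first − rest): starting from the 18.5×23 cube, the 17×6 cube at (6, 0.5) partially overlaps it — only the 75.00 mm² overlap (of its 102.00 mm²) is removed, clipping the outline — 1 connected region. The outline is a single polygon with 8 vertices. Extrusion per mm of travel: 0.4 × 0.2 / (π × 0.875²) = 0.033260. Accumulating E over each segment gives final E = 3.5921.

G0 X0.00 Y0.00 Z2.20
G1 X18.50 Y0.00 E0.6153
G1 X18.50 Y0.50 E0.6319
G1 X6.00 Y0.50 E1.0477
G1 X6.00 Y6.50 E1.2473
G1 X18.50 Y6.50 E1.6630
G1 X18.50 Y23.00 E2.2118
G1 X0.00 Y23.00 E2.8271
G1 X0.00 Y0.00 E3.5921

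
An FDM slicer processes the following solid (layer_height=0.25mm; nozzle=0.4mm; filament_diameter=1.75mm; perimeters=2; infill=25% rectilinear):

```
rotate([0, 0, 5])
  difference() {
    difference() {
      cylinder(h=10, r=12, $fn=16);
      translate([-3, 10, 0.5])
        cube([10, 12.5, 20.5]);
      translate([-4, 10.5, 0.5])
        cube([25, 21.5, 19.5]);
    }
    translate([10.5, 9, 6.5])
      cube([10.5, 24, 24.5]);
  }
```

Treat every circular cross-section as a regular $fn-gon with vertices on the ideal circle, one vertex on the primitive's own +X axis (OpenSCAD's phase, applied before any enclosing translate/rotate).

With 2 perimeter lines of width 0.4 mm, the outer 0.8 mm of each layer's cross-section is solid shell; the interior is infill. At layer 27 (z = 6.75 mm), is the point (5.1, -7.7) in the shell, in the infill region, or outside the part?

infill

At z = 6.75 mm: the r=12 cylinder gives a regular 16-gon of circumradius 12 (constant along its height); the 10×12.5 cube at (-3, 10) contributes its full rectangle; the cube at (-4, 10.5) (footprint 25×21.5) is included at this height; Taking the first minus the rest: starting from the r=12 cylinder, the 10×12.5 cube at (-3, 10) partially overlaps it — only the 13.08 mm² overlap (of its 125.00 mm²) is removed, clipping the outline; the 25×21.5 cube at (-4, 10.5) partially overlaps it — only the 0.80 mm² overlap (of its 537.50 mm²) is removed, clipping the outline — 1 connected region; the cube at (10.5, 9) (footprint 10.5×24) is included at this height; Taking the first minus the rest: starting from the result so far, the 10.5×24 cube at (10.5, 9) misses the remaining region (no effect) — 1 connected region; (whole slice rotated 5° about Z — lengths, areas and connectivity unchanged). Overall, the cross-section is a single solid region. Undo the 5° rotation: the query point maps to (4.409, -8.115) in the un-rotated model frame. The nearest boundary edge runs (8.49, -8.49)→(4.59, -11.09); distance from the point to it = 2.57 mm. The point is inside the cross-section and 2.57 mm from the nearest boundary — more than the 0.8 mm shell width (2 × 0.4), so it's in the infill interior.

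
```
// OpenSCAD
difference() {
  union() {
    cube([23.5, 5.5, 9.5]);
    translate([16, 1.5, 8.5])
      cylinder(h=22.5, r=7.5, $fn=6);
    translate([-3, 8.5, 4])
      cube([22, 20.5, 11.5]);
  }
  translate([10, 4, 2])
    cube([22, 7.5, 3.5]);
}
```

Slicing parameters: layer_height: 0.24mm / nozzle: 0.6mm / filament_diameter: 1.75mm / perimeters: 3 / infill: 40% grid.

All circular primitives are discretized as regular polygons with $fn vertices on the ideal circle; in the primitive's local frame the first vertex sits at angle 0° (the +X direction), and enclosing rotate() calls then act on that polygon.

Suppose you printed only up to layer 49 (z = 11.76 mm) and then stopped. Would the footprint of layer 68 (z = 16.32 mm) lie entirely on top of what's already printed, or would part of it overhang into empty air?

Compare the two slices. At z = 11.76: the cube does not reach this height (z outside [0, 9.5]); the cylinder at (16, 1.5): section is a regular 6-gon, circumradius r=7.5 (area = (6/2)·7.500²·sin(360°/6) = 146.14 mm²); the cube at (-3, 8.5) (footprint 22×20.5) is included at this height (area 451.00 mm²); Merging all regions: the 2 present regions are separate (no shared area or edge), so areas and boundary lengths simply add and each stays a separate island — area = 597.14 mm²; the cube at (10, 4) does not reach this height (z outside [2, 5.5]); Subtracting the remaining from the first: none of the subtracted shapes is present at this height, so the result so far is unchanged — area = 597.14 mm². At z = 16.32: the cube does not reach this height (z outside [0, 9.5]); the cylinder at (16, 1.5): section is a regular 6-gon, circumradius r=7.5 (area = (6/2)·7.500²·sin(360°/6) = 146.14 mm²); the cube at (-3, 8.5) does not reach this height (z outside [4, 15.5]); Combining (union): only the r=7.5 cylinder at (16, 1.5) is present, so the union is just that shape — area = 146.14 mm²; the cube at (10, 4) does not reach this height (z outside [2, 5.5]); After the difference (first − rest): none of the subtracted shapes is present at this height, so that combined region is unchanged — area = 146.14 mm². Checking containment: the cross-section at z = 16.32 is a subset of the cross-section at z = 11.76.

entirely on top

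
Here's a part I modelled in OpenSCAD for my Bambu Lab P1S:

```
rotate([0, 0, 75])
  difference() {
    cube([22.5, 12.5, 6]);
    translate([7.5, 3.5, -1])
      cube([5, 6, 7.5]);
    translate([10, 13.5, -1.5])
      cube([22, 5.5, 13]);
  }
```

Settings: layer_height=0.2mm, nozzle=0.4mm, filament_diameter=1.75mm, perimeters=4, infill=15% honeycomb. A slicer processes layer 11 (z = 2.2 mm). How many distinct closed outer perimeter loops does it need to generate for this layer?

At z = 2.2 mm: the 22.5×12.5 cube contributes its full rectangle; the cube at (7.5, 3.5) (footprint 5×6) is included at this height; the cube at (10, 13.5) is present — its section is the full 22×5.5 rectangle; After the difference (first − rest): starting from the 22.5×12.5 cube, the 5×6 cube at (7.5, 3.5) lies wholly inside it (removes its full 30.00 mm² and its 22.00 mm outline becomes a hole wall); the 22×5.5 cube at (10, 13.5) misses the remaining region (no effect) — 1 connected region with 1 hole; (rotated 75° about Z; rotation is an isometry so areas/perimeters/island counts are preserved). The result has 1 disconnected region.

1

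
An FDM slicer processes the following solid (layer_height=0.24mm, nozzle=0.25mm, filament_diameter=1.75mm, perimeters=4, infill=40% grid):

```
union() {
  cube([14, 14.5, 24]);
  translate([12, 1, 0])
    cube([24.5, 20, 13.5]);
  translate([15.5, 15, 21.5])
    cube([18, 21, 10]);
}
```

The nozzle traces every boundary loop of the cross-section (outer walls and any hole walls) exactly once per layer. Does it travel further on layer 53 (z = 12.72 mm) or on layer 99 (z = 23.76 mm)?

Layer 53 (z = 12.72): the cube (footprint 14×14.5) is included at this height (perimeter 57.00 mm); the cube at (12, 1) (footprint 24.5×20) is included at this height (perimeter 89.00 mm); the cube at (15.5, 15) does not reach this height (z outside [21.5, 31.5]); Merging all regions: the regions partially overlap (shared area 27.00 mm²), so the edge portions inside another operand are dropped and the merged outline is re-measured after clipping — boundary = 115.00 mm. So its perimeter = 115.00 mm. Layer 99 (z = 23.76): the cube (footprint 14×14.5) is included at this height (perimeter 57.00 mm); the cube at (12, 1) does not reach this height (z outside [0, 13.5]); the cube at (15.5, 15) (footprint 18×21) is included at this height (perimeter 78.00 mm); Combining (union): the 2 present regions are separate (no shared area or edge), so areas and boundary lengths simply add and each stays a separate island — boundary = 135.00 mm. So its perimeter = 135.00 mm. Layer 99 is larger (135.00 vs 115.00 mm).

layer 99 (z = 23.76 mm)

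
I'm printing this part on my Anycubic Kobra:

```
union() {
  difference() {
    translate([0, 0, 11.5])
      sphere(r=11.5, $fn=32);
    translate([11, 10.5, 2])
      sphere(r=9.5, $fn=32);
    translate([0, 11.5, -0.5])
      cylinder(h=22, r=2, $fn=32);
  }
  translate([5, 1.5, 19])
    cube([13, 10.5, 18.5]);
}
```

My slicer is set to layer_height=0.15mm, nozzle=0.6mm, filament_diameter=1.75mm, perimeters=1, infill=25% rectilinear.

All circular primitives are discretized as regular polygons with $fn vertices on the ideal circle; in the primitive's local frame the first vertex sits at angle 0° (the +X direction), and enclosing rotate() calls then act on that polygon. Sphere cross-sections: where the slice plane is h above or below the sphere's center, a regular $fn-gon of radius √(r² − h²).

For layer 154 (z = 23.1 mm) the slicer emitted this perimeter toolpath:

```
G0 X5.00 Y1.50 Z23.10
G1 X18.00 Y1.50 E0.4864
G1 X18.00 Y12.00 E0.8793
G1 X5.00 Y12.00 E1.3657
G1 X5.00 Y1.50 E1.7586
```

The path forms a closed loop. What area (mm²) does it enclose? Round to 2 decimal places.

Apply the shoelace formula to the sequence of (X, Y) vertices; enclosed area = 136.50 mm².

136.50 mm²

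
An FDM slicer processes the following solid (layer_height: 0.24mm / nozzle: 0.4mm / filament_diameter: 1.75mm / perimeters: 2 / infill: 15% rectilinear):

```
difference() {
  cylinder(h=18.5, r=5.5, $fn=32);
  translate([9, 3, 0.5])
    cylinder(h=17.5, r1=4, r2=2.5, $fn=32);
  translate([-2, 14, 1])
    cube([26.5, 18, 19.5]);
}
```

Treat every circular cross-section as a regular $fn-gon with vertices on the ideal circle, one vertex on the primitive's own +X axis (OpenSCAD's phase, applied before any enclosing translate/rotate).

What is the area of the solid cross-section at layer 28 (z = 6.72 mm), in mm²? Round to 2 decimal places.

At z = 6.72 mm: the cylinder: section is a regular 32-gon, circumradius r=5.5 (area = (32/2)·5.500²·sin(360°/32) = 94.42 mm²); the cone at (9, 3) (r1=4→r2=2.5) has section circumradius 3.467 here — a regular 32-gon (area = (32/2)·3.467²·sin(360°/32) = 37.52 mm²); the 26.5×18 cube at (-2, 14) contributes its full rectangle (area 477.00 mm²); Taking the first minus the rest: starting from the r=5.5 cylinder (94.42 mm²), the cone at (9, 3) misses the remaining region (no effect); the 26.5×18 cube at (-2, 14) misses the remaining region (no effect) — area = 94.42 mm². Overall, the cross-section is a single solid region. Net area = 94.42 mm².

94.42 mm²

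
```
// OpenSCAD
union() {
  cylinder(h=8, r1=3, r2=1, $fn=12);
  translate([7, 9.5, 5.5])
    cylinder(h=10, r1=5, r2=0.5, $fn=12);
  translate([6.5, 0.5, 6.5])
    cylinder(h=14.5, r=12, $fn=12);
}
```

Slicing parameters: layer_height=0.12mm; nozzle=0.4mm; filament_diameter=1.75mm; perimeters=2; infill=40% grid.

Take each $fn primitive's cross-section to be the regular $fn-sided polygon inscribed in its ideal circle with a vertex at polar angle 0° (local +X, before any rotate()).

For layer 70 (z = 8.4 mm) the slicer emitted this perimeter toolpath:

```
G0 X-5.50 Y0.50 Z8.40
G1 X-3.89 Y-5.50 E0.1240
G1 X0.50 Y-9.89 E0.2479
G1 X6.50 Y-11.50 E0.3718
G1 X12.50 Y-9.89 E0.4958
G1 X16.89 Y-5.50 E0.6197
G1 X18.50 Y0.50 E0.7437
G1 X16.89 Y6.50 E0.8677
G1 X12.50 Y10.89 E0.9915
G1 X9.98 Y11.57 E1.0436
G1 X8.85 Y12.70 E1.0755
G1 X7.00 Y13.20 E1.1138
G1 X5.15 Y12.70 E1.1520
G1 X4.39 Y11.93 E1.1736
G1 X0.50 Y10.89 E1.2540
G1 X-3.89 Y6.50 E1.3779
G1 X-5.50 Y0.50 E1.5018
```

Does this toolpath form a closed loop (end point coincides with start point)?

yes

Start point (G0): (-5.50, 0.50). End point (last G1): the path returns to the start — closed.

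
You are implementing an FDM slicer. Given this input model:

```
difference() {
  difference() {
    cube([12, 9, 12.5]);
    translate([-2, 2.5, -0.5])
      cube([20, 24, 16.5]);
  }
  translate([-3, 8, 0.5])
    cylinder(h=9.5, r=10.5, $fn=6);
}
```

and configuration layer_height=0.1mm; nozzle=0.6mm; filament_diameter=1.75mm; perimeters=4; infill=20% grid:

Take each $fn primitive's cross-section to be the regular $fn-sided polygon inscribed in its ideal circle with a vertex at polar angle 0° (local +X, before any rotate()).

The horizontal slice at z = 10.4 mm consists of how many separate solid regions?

At z = 10.4 mm: the cube (footprint 12×9) is included at this height; the cube at (-2, 2.5) (footprint 20×24) is included at this height; Taking the first minus the rest: starting from the 12×9 cube, the 20×24 cube at (-2, 2.5) partially overlaps it — only the 78.00 mm² overlap (of its 480.00 mm²) is removed, clipping the outline — 1 connected region; the cylinder at (-3, 8) does not reach this height (z outside [0.5, 10]); Taking the first minus the rest: none of the subtracted shapes is present at this height, so that combined region is unchanged — 1 connected region. The result has 1 disconnected region.

1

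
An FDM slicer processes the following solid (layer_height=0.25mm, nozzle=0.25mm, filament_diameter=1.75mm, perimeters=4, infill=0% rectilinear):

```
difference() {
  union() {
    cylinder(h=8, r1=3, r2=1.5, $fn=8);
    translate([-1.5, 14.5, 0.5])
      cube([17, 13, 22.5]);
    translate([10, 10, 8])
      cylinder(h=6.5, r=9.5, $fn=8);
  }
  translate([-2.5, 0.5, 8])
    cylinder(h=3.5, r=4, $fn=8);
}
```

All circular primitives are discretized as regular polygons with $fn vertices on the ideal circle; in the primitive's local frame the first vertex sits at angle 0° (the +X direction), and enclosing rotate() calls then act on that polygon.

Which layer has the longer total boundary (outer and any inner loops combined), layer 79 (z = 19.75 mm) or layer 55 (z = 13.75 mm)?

layer 55 (z = 13.75 mm)

Layer 79 (z = 19.75): the cone does not reach this height (z outside [0, 8]); the cube at (-1.5, 14.5) is present — its section is the full 17×13 rectangle (perimeter 60.00 mm); the cylinder at (10, 10) is not intersected at this z (z outside [8, 14.5]); Combining (union): only the 17×13 cube at (-1.5, 14.5) is present, so the union is just that shape — boundary = 60.00 mm; the cylinder at (-2.5, 0.5) is not intersected at this z (z outside [8, 11.5]); Taking the first minus the rest: none of the subtracted shapes is present at this height, so that combined region is unchanged — boundary = 60.00 mm. So its perimeter = 60.00 mm. Layer 55 (z = 13.75): the cone does not reach this height (z outside [0, 8]); the cube at (-1.5, 14.5) is present — its section is the full 17×13 rectangle (perimeter 60.00 mm); the cylinder at (10, 10): section is a regular 8-gon, circumradius r=9.5 (perimeter = 2·8·9.500·sin(180°/8) = 58.17 mm); Taking the union: the regions partially overlap (shared area 46.50 mm²), so the edge portions inside another operand are dropped and the merged outline is re-measured after clipping — boundary = 86.69 mm; the cylinder at (-2.5, 0.5) is not intersected at this z (z outside [8, 11.5]); After the difference (first − rest): none of the subtracted shapes is present at this height, so that combined region is unchanged — boundary = 86.69 mm. So its perimeter = 86.69 mm. Layer 55 is larger (86.69 vs 60.00 mm).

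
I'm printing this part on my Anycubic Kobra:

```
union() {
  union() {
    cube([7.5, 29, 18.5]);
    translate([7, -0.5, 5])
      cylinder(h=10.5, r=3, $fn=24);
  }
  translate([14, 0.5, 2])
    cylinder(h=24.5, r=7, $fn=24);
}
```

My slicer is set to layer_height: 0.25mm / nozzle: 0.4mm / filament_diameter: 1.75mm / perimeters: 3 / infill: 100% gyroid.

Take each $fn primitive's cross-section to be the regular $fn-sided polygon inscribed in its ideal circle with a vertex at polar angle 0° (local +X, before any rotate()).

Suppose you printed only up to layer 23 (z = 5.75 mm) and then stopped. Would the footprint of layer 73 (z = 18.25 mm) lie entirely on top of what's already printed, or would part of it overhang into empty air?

Compare the two slices. At z = 5.75: the cube is present — its section is the full 7.5×29 rectangle (area 217.50 mm²); the r=3 cylinder at (7, -0.5) contributes a regular 24-gon of circumradius 3 (area = (24/2)·3.000²·sin(360°/24) = 27.95 mm²); Taking the union: the regions partially overlap — summed areas 245.45 mm² minus the doubly-counted overlap 6.74 mm² gives 238.71 mm² — area = 238.71 mm²; the r=7 cylinder at (14, 0.5) gives a regular 24-gon of circumradius 7 (constant along its height) (area = (24/2)·7.000²·sin(360°/24) = 152.19 mm²); Taking the union: the regions partially overlap — summed areas 390.90 mm² minus the doubly-counted overlap 12.12 mm² gives 378.78 mm² — area = 378.78 mm². At z = 18.25: the cube (footprint 7.5×29) is included at this height (area 217.50 mm²); the cylinder at (7, -0.5) does not reach this height (z outside [5, 15.5]); Merging all regions: only the 7.5×29 cube is present, so the union is just that shape — area = 217.50 mm²; the r=7 cylinder at (14, 0.5) contributes a regular 24-gon of circumradius 7 (area = (24/2)·7.000²·sin(360°/24) = 152.19 mm²); Merging all regions: the regions partially overlap — summed areas 369.69 mm² minus the doubly-counted overlap 1.01 mm² gives 368.68 mm² — area = 368.68 mm². Checking containment: the cross-section at z = 18.25 is a subset of the cross-section at z = 5.75.

entirely on top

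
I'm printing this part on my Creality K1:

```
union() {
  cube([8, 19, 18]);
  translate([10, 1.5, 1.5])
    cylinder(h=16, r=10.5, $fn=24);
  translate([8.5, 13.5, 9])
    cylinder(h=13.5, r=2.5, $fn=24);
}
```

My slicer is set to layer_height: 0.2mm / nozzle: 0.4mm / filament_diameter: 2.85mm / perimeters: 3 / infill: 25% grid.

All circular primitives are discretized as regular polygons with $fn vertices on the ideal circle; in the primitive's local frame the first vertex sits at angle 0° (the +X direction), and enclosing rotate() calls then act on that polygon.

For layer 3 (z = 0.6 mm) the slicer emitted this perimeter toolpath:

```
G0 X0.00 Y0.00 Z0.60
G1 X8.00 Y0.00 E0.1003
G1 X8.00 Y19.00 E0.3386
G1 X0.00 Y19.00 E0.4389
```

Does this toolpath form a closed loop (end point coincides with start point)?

Start point (G0): (0.00, 0.00). End point (last G1): the path does not return to the start — open.

no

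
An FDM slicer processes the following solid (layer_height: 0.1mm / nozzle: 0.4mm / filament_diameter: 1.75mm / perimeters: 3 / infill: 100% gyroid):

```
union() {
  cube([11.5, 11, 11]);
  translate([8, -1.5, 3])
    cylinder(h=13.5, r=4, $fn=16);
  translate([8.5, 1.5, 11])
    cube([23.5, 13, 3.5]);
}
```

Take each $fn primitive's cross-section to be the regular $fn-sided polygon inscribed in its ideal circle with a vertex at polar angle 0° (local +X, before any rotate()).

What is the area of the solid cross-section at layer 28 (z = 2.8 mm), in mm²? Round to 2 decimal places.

126.50 mm²

At z = 2.8 mm: the cube is present — its section is the full 11.5×11 rectangle (area 126.50 mm²); the cylinder at (8, -1.5) does not reach this height (z outside [3, 16.5]); the cube at (8.5, 1.5) is not intersected at this z (z outside [11, 14.5]); Combining (union): only the 11.5×11 cube is present, so the union is just that shape — area = 126.50 mm². Overall, the cross-section is a single solid region. Net area = 126.50 mm².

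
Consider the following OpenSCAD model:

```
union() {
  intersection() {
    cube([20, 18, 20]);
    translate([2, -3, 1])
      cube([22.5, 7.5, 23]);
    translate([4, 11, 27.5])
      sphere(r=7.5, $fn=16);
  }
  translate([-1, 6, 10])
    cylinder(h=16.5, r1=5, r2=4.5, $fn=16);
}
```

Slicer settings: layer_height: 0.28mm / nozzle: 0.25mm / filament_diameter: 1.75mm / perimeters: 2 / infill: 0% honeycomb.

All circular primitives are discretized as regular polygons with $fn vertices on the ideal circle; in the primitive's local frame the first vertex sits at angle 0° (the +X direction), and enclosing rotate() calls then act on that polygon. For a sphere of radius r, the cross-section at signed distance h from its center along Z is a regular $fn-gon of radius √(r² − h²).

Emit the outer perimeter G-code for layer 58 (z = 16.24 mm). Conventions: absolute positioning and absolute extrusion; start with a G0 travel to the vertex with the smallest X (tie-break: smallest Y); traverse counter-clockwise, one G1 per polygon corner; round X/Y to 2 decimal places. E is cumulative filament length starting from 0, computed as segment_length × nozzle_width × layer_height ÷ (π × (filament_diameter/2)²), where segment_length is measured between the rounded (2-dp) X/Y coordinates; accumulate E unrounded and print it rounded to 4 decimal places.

At z = 16.24 mm: the cube (footprint 20×18) is included at this height; the cube at (2, -3) (footprint 22.5×7.5) is included at this height; the sphere at (4, 11) does not reach this height (|z−center|=11.260 > r=7.5); Keeping only the common overlap: at least one operand is absent at this height, so nothing remains; the cone at (-1, 6): at t=0.378 of its height the radius interpolates to r₁+(r₂−r₁)t = 4.811, giving a regular 16-gon of that circumradius; Merging all regions: only the cone at (-1, 6) is present, so the union is just that shape — 1 connected region. The outline is a single polygon with 16 vertices. Extrusion per mm of travel: 0.25 × 0.28 / (π × 0.875²) = 0.029103. Accumulating E over each segment gives final E = 0.8735.

G0 X-5.81 Y6.00 Z16.24
G1 X-5.44 Y4.16 E0.0546
G1 X-4.40 Y2.60 E0.1092
G1 X-2.84 Y1.56 E0.1637
G1 X-1.00 Y1.19 E0.2184
G1 X0.84 Y1.56 E0.2730
G1 X2.40 Y2.60 E0.3276
G1 X3.44 Y4.16 E0.3821
G1 X3.81 Y6.00 E0.4367
G1 X3.44 Y7.84 E0.4914
G1 X2.40 Y9.40 E0.5459
G1 X0.84 Y10.44 E0.6005
G1 X-1.00 Y10.81 E0.6551
G1 X-2.84 Y10.44 E0.7097
G1 X-4.40 Y9.40 E0.7643
G1 X-5.44 Y7.84 E0.8189
G1 X-5.81 Y6.00 E0.8735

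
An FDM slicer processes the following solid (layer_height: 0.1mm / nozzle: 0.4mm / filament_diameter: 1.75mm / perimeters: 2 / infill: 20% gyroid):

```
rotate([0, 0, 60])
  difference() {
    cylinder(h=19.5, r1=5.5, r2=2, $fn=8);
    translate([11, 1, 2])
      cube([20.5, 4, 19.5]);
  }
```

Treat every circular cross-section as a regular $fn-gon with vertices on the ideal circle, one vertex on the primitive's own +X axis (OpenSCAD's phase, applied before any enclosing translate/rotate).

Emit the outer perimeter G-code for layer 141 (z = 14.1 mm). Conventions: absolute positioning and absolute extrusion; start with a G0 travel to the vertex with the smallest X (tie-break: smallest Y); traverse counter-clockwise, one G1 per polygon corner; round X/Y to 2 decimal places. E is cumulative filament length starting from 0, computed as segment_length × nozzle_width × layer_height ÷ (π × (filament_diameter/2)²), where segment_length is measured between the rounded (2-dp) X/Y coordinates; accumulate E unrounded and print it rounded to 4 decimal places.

At z = 14.1 mm: the cone contributes a regular 8-gon of circumradius 2.969 (interpolated between r1=5.5 and r2=2 at t=0.723); the 20.5×4 cube at (11, 1) contributes its full rectangle; Subtracting the remaining from the first: starting from the cone, the 20.5×4 cube at (11, 1) misses the remaining region (no effect) — 1 connected region; (whole slice rotated 60° about Z — lengths, areas and connectivity unchanged). The outline is a single polygon with 8 vertices. Extrusion per mm of travel: 0.4 × 0.1 / (π × 0.875²) = 0.016630. Accumulating E over each segment gives final E = 0.3023.

G0 X-2.87 Y-0.77 Z14.10
G1 X-1.48 Y-2.57 E0.0378
G1 X0.77 Y-2.87 E0.0756
G1 X2.57 Y-1.48 E0.1134
G1 X2.87 Y0.77 E0.1511
G1 X1.48 Y2.57 E0.1890
G1 X-0.77 Y2.87 E0.2267
G1 X-2.57 Y1.48 E0.2645
G1 X-2.87 Y-0.77 E0.3023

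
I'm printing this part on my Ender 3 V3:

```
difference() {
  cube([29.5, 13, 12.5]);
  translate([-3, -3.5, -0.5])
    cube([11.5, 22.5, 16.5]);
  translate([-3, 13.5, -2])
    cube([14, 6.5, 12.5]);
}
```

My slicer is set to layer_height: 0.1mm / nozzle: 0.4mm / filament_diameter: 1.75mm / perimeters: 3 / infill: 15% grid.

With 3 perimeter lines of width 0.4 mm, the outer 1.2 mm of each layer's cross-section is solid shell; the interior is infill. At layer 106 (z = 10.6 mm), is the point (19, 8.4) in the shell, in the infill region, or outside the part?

infill

At z = 10.6 mm: the 29.5×13 cube contributes its full rectangle; the 11.5×22.5 cube at (-3, -3.5) contributes its full rectangle; the cube at (-3, 13.5) does not reach this height (z outside [-2, 10.5]); After the difference (first − rest): starting from the 29.5×13 cube, the 11.5×22.5 cube at (-3, -3.5) partially overlaps it — only the 110.50 mm² overlap (of its 258.75 mm²) is removed, clipping the outline — 1 connected region. Overall, the cross-section is a single solid region. The nearest boundary edge runs (8.50, 13.00)→(29.50, 13.00); distance from the point to it = 4.60 mm. The point is inside the cross-section and 4.60 mm from the nearest boundary — more than the 1.2 mm shell width (3 × 0.4), so it's in the infill interior.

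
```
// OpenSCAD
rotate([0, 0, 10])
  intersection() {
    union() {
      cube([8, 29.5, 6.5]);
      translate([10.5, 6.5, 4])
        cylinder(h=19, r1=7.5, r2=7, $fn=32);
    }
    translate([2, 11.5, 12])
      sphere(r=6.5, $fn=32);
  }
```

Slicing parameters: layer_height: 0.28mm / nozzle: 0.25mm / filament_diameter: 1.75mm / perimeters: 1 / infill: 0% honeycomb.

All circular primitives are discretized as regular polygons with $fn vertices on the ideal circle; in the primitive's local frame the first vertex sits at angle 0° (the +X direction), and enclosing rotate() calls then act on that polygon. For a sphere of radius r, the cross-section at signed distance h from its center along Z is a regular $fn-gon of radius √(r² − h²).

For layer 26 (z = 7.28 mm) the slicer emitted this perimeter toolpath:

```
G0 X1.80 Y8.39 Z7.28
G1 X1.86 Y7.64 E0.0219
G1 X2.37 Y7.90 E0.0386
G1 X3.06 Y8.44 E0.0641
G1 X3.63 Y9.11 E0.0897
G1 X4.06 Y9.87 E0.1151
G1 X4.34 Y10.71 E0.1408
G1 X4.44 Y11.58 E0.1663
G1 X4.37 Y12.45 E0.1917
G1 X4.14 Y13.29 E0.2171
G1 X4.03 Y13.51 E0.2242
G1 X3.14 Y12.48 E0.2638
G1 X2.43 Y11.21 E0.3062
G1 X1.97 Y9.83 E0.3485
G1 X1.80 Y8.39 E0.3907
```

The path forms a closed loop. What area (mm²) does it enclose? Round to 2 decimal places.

Apply the shoelace formula to the sequence of (X, Y) vertices; enclosed area = 8.48 mm².

8.48 mm²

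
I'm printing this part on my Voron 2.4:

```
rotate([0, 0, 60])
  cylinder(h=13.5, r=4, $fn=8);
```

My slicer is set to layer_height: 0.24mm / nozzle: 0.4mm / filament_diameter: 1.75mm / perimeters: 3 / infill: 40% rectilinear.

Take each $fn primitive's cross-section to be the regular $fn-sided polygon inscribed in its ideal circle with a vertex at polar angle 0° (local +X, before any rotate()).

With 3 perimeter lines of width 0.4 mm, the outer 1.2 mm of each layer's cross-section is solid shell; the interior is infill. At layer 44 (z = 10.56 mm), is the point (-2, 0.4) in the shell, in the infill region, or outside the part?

At z = 10.56 mm: the r=4 cylinder contributes a regular 8-gon of circumradius 4; (whole slice rotated 60° about Z — lengths, areas and connectivity unchanged). Overall, the cross-section is a single solid region. Undo the 60° rotation: the query point maps to (-0.654, 1.932) in the un-rotated model frame. The nearest boundary edge runs (0.00, 4.00)→(-2.83, 2.83); distance from the point to it = 1.66 mm. The point is inside the cross-section and 1.66 mm from the nearest boundary — more than the 1.2 mm shell width (3 × 0.4), so it's in the infill interior.

infill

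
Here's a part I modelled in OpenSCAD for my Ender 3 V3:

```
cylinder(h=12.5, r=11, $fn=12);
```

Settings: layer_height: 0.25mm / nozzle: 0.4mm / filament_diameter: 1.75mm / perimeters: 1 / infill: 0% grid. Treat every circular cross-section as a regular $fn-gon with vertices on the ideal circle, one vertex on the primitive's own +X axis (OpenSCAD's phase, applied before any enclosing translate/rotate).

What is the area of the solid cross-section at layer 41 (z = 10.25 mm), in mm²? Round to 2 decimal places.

363.00 mm²

At z = 10.25 mm: the r=11 cylinder contributes a regular 12-gon of circumradius 11 (area = (12/2)·11.000²·sin(360°/12) = 363.00 mm²). Overall, the cross-section is a single solid region. Net area = 363.00 mm².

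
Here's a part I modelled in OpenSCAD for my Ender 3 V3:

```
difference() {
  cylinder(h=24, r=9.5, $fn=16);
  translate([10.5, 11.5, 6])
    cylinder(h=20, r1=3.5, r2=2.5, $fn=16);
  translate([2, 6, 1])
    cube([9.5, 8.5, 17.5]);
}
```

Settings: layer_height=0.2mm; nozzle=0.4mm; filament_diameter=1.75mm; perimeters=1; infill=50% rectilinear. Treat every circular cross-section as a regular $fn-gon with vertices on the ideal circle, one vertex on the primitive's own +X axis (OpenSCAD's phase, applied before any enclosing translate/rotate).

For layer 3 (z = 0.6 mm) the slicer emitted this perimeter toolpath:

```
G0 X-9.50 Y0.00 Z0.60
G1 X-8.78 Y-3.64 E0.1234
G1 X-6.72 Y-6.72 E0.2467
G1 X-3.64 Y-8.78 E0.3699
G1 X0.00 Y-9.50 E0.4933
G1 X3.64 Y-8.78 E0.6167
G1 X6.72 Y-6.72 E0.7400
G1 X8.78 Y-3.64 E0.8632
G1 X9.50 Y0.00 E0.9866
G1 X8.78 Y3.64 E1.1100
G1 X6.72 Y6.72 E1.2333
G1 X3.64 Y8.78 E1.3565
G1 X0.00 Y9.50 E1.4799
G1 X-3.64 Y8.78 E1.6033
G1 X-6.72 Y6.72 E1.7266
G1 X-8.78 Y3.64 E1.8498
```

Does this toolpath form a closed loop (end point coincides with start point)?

no

Start point (G0): (-9.50, 0.00). End point (last G1): the path does not return to the start — open.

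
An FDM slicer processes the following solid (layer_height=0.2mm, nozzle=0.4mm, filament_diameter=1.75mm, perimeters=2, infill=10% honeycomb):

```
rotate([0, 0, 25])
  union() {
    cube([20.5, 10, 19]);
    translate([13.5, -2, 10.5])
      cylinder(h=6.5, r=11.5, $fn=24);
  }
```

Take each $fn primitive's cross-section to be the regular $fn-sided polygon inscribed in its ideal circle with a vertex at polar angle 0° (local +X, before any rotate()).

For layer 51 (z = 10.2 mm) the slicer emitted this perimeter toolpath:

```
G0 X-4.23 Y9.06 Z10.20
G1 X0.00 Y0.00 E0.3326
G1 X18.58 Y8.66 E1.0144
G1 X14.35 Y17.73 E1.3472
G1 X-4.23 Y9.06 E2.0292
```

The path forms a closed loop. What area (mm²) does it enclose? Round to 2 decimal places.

205.08 mm²

Apply the shoelace formula to the sequence of (X, Y) vertices; enclosed area = 205.08 mm².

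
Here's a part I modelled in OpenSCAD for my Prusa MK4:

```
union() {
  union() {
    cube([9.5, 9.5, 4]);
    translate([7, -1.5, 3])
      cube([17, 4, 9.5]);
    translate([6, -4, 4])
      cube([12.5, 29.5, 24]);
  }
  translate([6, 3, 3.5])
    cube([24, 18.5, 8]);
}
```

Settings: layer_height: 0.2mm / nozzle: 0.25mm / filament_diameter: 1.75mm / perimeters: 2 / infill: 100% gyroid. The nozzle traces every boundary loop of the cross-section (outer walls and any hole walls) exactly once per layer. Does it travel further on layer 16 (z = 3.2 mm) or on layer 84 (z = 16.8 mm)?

Layer 16 (z = 3.2): the cube is present — its section is the full 9.5×9.5 rectangle (perimeter 38.00 mm); the 17×4 cube at (7, -1.5) contributes its full rectangle (perimeter 42.00 mm); the cube at (6, -4) is absent (z outside [4, 28]); Combining (union): the regions partially overlap (shared area 6.25 mm²), so the edge portions inside another operand are dropped and the merged outline is re-measured after clipping — boundary = 70.00 mm; the cube at (6, 3) is absent (z outside [3.5, 11.5]); Merging all regions: only the result so far is present, so the union is just that shape — boundary = 70.00 mm. So its perimeter = 70.00 mm. Layer 84 (z = 16.8): the cube is not intersected at this z (z outside [0, 4]); the cube at (7, -1.5) does not reach this height (z outside [3, 12.5]); the cube at (6, -4) (footprint 12.5×29.5) is included at this height (perimeter 84.00 mm); Merging all regions: only the 12.5×29.5 cube at (6, -4) is present, so the union is just that shape — boundary = 84.00 mm; the cube at (6, 3) is not intersected at this z (z outside [3.5, 11.5]); Merging all regions: only the result so far is present, so the union is just that shape — boundary = 84.00 mm. So its perimeter = 84.00 mm. Layer 84 is larger (84.00 vs 70.00 mm).

layer 84 (z = 16.8 mm)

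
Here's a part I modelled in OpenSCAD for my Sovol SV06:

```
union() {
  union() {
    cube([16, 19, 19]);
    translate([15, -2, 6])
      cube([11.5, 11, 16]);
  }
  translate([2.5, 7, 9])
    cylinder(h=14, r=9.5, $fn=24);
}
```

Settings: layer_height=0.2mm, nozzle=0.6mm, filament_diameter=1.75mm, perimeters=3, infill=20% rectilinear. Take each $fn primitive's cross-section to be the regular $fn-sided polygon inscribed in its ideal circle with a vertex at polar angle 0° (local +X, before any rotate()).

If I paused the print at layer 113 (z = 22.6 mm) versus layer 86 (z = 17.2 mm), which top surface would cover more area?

Layer 113 (z = 22.6): the cube does not reach this height (z outside [0, 19]); the cube at (15, -2) does not reach this height (z outside [6, 22]); Merging all regions: nothing is present at this height; the r=9.5 cylinder at (2.5, 7) contributes a regular 24-gon of circumradius 9.5 (area = (24/2)·9.500²·sin(360°/24) = 280.30 mm²); Taking the union: only the r=9.5 cylinder at (2.5, 7) is present, so the union is just that shape — area = 280.30 mm². So its area = 280.30 mm². Layer 86 (z = 17.2): the 16×19 cube contributes its full rectangle (area 304.00 mm²); the cube at (15, -2) (footprint 11.5×11) is included at this height (area 126.50 mm²); Combining (union): the regions partially overlap — summed areas 430.50 mm² minus the doubly-counted overlap 9.00 mm² gives 421.50 mm² — area = 421.50 mm²; the r=9.5 cylinder at (2.5, 7) gives a regular 24-gon of circumradius 9.5 (constant along its height) (area = (24/2)·9.500²·sin(360°/24) = 280.30 mm²); Merging all regions: the regions partially overlap — summed areas 701.80 mm² minus the doubly-counted overlap 170.36 mm² gives 531.44 mm² — area = 531.44 mm². So its area = 531.44 mm². Layer 86 is larger (531.44 vs 280.30 mm²).

layer 86 (z = 17.2 mm)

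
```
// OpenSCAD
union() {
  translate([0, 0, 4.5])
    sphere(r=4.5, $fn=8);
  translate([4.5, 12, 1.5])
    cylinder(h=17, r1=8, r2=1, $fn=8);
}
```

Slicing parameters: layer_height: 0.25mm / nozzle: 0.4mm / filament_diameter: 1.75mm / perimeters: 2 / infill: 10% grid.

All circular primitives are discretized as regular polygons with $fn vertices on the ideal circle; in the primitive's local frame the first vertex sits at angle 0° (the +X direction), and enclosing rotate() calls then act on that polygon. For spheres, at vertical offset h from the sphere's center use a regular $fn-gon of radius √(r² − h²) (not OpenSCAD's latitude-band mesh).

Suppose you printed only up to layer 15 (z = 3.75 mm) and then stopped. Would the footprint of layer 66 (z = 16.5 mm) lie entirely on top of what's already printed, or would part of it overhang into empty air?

entirely on top

Compare the two slices. At z = 3.75: the sphere: section is a regular 8-gon, circumradius = √(r²−h²) = √(4.5²−0.75²) = 4.437 (area = (8/2)·4.437²·sin(360°/8) = 55.68 mm²); the cone at (4.5, 12) (r1=8→r2=1) has section circumradius 7.074 here — a regular 8-gon (area = (8/2)·7.074²·sin(360°/8) = 141.52 mm²); Combining (union): the 2 present regions are separate (no shared area or edge), so areas and boundary lengths simply add and each stays a separate island — area = 197.20 mm². At z = 16.5: the sphere is absent (|z−center|=12.000 > r=4.5); the cone at (4.5, 12) contributes a regular 8-gon of circumradius 1.824 (interpolated between r1=8 and r2=1 at t=0.882) (area = (8/2)·1.824²·sin(360°/8) = 9.41 mm²); Taking the union: only the cone at (4.5, 12) is present, so the union is just that shape — area = 9.41 mm². Checking containment: the cross-section at z = 16.5 is a subset of the cross-section at z = 3.75.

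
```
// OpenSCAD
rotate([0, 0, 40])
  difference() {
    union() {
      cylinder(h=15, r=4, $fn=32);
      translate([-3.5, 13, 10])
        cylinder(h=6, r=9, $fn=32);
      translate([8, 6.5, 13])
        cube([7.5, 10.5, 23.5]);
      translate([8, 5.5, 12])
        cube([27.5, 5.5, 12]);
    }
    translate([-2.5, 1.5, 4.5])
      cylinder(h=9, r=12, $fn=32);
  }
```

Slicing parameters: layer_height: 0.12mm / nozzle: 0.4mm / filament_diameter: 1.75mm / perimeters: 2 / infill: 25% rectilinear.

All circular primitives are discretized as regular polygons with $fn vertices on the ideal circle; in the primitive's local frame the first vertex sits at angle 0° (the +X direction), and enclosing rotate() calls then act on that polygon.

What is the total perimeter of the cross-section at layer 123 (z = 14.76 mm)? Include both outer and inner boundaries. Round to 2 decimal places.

159.55 mm

At z = 14.76 mm: the r=4 cylinder gives a regular 32-gon of circumradius 4 (constant along its height) (perimeter = 2·32·4.000·sin(180°/32) = 25.09 mm); the r=9 cylinder at (-3.5, 13) gives a regular 32-gon of circumradius 9 (constant along its height) (perimeter = 2·32·9.000·sin(180°/32) = 56.46 mm); the cube at (8, 6.5) is present — its section is the full 7.5×10.5 rectangle (perimeter 36.00 mm); the 27.5×5.5 cube at (8, 5.5) contributes its full rectangle (perimeter 66.00 mm); Merging all regions: the regions partially overlap (shared area 33.75 mm²), so the edge portions inside another operand are dropped and the merged outline is re-measured after clipping — boundary = 159.55 mm; the cylinder at (-2.5, 1.5) does not reach this height (z outside [4.5, 13.5]); After the difference (first − rest): none of the subtracted shapes is present at this height, so the result so far is unchanged — boundary = 159.55 mm; (rotated 40° about Z; rotation is an isometry so areas/perimeters/island counts are preserved). Overall, the cross-section has 3 separate islands. Total boundary length (outer) = 159.55 mm.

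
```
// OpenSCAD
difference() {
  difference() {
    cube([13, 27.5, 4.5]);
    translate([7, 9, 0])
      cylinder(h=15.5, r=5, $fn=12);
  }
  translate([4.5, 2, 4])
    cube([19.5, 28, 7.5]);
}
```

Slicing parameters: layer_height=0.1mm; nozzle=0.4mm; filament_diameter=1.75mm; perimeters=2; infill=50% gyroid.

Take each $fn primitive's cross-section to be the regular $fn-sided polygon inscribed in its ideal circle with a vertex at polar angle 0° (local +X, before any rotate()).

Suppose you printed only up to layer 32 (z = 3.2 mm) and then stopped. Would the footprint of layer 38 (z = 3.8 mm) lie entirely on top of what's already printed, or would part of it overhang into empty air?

Compare the two slices. At z = 3.2: the cube (footprint 13×27.5) is included at this height (area 357.50 mm²); the r=5 cylinder at (7, 9) gives a regular 12-gon of circumradius 5 (constant along its height) (area = (12/2)·5.000²·sin(360°/12) = 75.00 mm²); After the difference (first − rest): starting from the 13×27.5 cube (357.50 mm²), the r=5 cylinder at (7, 9) lies wholly inside it (removes its full 75.00 mm² and its 31.06 mm outline becomes a hole wall) — area = 282.50 mm²; the cube at (4.5, 2) does not reach this height (z outside [4, 11.5]); After the difference (first − rest): none of the subtracted shapes is present at this height, so the result so far is unchanged — area = 282.50 mm². At z = 3.8: the cube is present — its section is the full 13×27.5 rectangle (area 357.50 mm²); the r=5 cylinder at (7, 9) contributes a regular 12-gon of circumradius 5 (area = (12/2)·5.000²·sin(360°/12) = 75.00 mm²); After the difference (first − rest): starting from the 13×27.5 cube (357.50 mm²), the r=5 cylinder at (7, 9) lies wholly inside it (removes its full 75.00 mm² and its 31.06 mm outline becomes a hole wall) — area = 282.50 mm²; the cube at (4.5, 2) is absent (z outside [4, 11.5]); After the difference (first − rest): none of the subtracted shapes is present at this height, so the result so far is unchanged — area = 282.50 mm². Checking containment: the cross-section at z = 3.8 is a subset of the cross-section at z = 3.2.

entirely on top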